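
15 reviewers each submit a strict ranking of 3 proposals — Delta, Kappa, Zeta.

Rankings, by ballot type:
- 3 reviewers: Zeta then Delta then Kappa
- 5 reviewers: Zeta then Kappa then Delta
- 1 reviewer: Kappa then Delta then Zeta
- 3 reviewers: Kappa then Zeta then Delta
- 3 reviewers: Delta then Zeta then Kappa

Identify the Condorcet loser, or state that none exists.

Delta

Head-to-head results (15 reviewers):
Delta vs Kappa: Delta preferred on 3+3 = 6 ballots; Kappa wins 9–6.
Delta vs Zeta: Zeta, 11–4.
Kappa vs Zeta: 1+3 = 4 for Kappa, 11 for Zeta — Zeta by 11–4.
Only Delta has no wins; Delta is the Condorcet loser.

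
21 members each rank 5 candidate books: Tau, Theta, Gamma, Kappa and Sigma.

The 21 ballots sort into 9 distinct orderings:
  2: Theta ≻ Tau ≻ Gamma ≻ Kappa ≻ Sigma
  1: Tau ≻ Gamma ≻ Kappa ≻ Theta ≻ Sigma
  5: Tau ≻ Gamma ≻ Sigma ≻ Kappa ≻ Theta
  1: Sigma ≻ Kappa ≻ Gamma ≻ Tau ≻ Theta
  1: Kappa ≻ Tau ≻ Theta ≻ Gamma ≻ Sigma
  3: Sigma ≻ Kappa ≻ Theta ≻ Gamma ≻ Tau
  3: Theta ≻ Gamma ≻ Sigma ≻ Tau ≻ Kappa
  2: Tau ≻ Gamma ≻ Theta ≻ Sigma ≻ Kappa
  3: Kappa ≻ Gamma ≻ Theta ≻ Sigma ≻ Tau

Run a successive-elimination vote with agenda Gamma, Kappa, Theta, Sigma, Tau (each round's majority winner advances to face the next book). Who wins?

Round 1: Gamma vs Kappa — 13–8, Gamma advances.
Round 2: Gamma vs Theta — 12–9, Gamma advances.
Round 3: Gamma vs Sigma — 17–4, Gamma advances.
Round 4: Gamma vs Tau — 10–11, Tau advances.
The agenda winner is Tau.

Tau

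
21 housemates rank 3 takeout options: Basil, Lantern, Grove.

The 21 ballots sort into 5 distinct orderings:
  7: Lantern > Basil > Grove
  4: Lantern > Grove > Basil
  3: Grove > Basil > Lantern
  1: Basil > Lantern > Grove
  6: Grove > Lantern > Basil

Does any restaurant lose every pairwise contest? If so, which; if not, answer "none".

Basil

Head-to-head results (21 friends):
Basil vs Lantern: Basil preferred on 3+1 = 4 ballots; Lantern wins 17–4.
Basil–Grove: Grove 13–8.
Lantern vs Grove: 7+4+1 = 12 for Lantern, 9 for Grove — Lantern by 12–9.
Only Basil has no wins; Basil is the Condorcet loser.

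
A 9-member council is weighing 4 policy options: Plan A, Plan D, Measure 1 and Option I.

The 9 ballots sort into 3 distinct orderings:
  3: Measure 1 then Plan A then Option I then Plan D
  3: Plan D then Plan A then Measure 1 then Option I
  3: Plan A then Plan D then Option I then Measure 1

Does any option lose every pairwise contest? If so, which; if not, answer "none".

Head-to-head results (9 council members):
Plan A vs Plan D: Plan A, 6–3.
Plan A–Measure 1: Plan A 6–3.
Plan A vs Option I: Plan A wins 9–0.
Plan D vs Measure 1: Plan D wins 6–3.
Plan D vs Option I: Plan D preferred on 3+3 = 6 ballots; Plan D wins 6–3.
Measure 1 vs Option I: Measure 1 wins 6–3.
Only Option I has no wins; Option I is the Condorcet loser.

Option I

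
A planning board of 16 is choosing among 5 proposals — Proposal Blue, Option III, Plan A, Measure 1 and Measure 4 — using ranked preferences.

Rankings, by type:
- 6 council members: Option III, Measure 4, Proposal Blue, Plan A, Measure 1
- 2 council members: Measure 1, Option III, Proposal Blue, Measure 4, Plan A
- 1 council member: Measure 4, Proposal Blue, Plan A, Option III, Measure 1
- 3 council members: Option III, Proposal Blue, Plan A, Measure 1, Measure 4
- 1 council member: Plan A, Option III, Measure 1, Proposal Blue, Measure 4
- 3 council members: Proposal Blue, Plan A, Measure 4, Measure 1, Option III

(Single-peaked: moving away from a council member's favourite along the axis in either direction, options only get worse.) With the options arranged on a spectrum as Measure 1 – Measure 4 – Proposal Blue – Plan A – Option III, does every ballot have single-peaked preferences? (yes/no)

Axis positions: Measure 1=1, Measure 4=2, Proposal Blue=3, Plan A=4, Option III=5.
Type 1: ranking walks positions 5-2-3-4-1; Measure 4 is ranked above Plan A even though Plan A lies between Measure 4 and the peak Option III on the axis — preferences dip and rise again. Not single-peaked.
Type 2: ranking walks positions 1-5-3-2-4; Option III is ranked above Measure 4 even though Measure 4 lies between Option III and the peak Measure 1 on the axis — preferences dip and rise again. Not single-peaked.
Type 3 (peak Measure 4 at position 2): ranking walks positions 2-3-4-5-1, expanding outward from the peak — single-peaked.
Type 4: ranking walks positions 5-3-4-1-2; Proposal Blue is ranked above Plan A even though Plan A lies between Proposal Blue and the peak Option III on the axis — preferences dip and rise again. Not single-peaked.
Type 5: ranking walks positions 4-5-1-3-2; Measure 1 is ranked above Proposal Blue even though Proposal Blue lies between Measure 1 and the peak Plan A on the axis — preferences dip and rise again. Not single-peaked.
Type 6 (peak Proposal Blue at position 3): ranking walks positions 3-4-2-1-5, expanding outward from the peak — single-peaked.
Type 1 violates single-peakedness, so the profile is not single-peaked on this axis.

no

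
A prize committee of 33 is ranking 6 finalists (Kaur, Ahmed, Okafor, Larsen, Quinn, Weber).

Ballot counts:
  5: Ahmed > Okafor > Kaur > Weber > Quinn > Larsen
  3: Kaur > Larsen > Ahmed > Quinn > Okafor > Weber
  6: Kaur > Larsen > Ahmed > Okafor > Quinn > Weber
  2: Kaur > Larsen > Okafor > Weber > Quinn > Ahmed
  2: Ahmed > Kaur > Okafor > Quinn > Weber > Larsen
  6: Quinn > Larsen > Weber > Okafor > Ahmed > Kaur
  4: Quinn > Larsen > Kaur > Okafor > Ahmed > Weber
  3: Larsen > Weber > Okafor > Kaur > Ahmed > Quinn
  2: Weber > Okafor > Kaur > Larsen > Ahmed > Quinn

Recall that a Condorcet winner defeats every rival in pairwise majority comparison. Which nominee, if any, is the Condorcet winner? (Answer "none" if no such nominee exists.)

Check each pair by majority over 33 ballots:
Kaur–Ahmed: Kaur 20–13.
Kaur vs Okafor: Kaur wins 17–16.
Kaur vs Larsen: Kaur wins 20–13.
Kaur vs Quinn: Kaur, 23–10.
Kaur vs Weber: Kaur wins 22–11.
Ahmed vs Okafor: Okafor wins 17–16.
Ahmed vs Larsen: Larsen, 26–7.
Ahmed–Quinn: Ahmed 21–12.
Ahmed vs Weber: Ahmed, 20–13.
Okafor vs Larsen: Larsen wins 24–9.
Okafor vs Quinn: Okafor, 20–13.
Okafor–Weber: Okafor 22–11.
Larsen vs Quinn: Quinn wins 17–16.
Larsen vs Weber: Larsen, 24–9.
Quinn vs Weber: Quinn, 21–12.
Kaur defeats every rival head-to-head and is the Condorcet winner.

Kaur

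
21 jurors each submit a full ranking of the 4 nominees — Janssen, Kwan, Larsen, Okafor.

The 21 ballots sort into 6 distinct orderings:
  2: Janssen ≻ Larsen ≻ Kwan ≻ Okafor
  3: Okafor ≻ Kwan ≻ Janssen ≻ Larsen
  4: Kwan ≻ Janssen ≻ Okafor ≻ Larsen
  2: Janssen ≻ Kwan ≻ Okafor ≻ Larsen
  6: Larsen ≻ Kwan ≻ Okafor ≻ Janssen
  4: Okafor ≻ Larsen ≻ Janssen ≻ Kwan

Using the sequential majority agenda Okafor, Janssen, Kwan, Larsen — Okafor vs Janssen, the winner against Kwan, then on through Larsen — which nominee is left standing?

Larsen

Round 1: Okafor vs Janssen — 13–8, Okafor advances.
Round 2: Okafor vs Kwan — 7–14, Kwan advances.
Round 3: Kwan vs Larsen — 9–12, Larsen advances.
The agenda winner is Larsen.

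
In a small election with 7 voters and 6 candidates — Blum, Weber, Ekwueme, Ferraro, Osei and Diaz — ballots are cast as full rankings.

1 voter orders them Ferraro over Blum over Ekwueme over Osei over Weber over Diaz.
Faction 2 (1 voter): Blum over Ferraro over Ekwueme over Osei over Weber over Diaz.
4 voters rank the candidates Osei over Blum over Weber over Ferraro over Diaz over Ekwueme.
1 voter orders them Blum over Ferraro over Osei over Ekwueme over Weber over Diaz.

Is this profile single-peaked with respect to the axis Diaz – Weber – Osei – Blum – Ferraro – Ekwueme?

yes

Axis positions: Diaz=1, Weber=2, Osei=3, Blum=4, Ferraro=5, Ekwueme=6.
Faction 1 (peak Ferraro at position 5): ranking walks positions 5-4-6-3-2-1, expanding outward from the peak — single-peaked.
Faction 2 (peak Blum at position 4): ranking walks positions 4-5-6-3-2-1, expanding outward from the peak — single-peaked.
Faction 3 (peak Osei at position 3): ranking walks positions 3-4-2-5-1-6, expanding outward from the peak — single-peaked.
Faction 4 (peak Blum at position 4): ranking walks positions 4-5-3-6-2-1, expanding outward from the peak — single-peaked.
Every ranking is single-peaked on this axis.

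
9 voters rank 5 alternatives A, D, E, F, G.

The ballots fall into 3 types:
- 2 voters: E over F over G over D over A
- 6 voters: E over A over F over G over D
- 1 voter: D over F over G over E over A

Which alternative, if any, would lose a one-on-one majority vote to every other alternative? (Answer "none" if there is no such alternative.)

Pairwise majorities:
A–D: A 6–3.
A–E: E 9–0.
A–F: A 6–3.
A vs G: A wins 6–3.
D vs E: E wins 8–1.
D vs F: D is ranked higher on 1 ballot, F on 8. F wins 8–1.
D vs G: G, 8–1.
E vs F: E, 8–1.
E vs G: E is ranked higher on 2+6 = 8 ballots, G on 1. E wins 8–1.
F vs G: F wins 9–0.
D is beaten in every head-to-head and is the Condorcet loser.

D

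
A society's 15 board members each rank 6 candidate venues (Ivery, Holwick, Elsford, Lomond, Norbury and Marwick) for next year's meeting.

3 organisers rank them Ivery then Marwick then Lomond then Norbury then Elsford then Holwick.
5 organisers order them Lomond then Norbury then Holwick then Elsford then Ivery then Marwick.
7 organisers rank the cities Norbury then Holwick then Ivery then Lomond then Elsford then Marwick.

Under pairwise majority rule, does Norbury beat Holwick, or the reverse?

Ballots ranking Norbury above Holwick: 3 + 5 + 7 = 15.
Ballots ranking Holwick above Norbury: 15 − 15 = 0.
Norbury wins the head-to-head 15–0.

Norbury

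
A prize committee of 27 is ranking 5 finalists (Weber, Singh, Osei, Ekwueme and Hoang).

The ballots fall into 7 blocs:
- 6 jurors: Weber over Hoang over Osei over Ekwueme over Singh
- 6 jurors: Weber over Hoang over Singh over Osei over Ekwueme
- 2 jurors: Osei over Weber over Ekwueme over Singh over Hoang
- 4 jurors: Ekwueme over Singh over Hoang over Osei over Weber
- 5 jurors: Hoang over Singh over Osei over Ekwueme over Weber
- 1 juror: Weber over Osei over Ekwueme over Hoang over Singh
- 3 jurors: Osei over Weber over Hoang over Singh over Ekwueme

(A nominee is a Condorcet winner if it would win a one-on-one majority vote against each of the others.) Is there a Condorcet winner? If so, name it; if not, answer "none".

Check each pair by majority over 27 ballots:
Weber vs Singh: Weber wins 18–9.
Weber vs Osei: Osei wins 14–13.
Weber vs Ekwueme: Weber wins 18–9.
Weber vs Hoang: Weber, 18–9.
Singh–Osei: Singh 15–12.
Singh vs Ekwueme: Singh wins 14–13.
Singh vs Hoang: Hoang, 21–6.
Osei vs Ekwueme: Osei wins 23–4.
Osei vs Hoang: Hoang, 21–6.
Ekwueme–Hoang: Hoang 20–7.
No nominee is unbeaten: Weber loses to Osei; Singh loses to Weber; Osei loses to Singh; Ekwueme loses to Weber; Hoang loses to Weber. In particular Weber > Singh > Osei > Weber is a majority cycle — no Condorcet winner exists.

none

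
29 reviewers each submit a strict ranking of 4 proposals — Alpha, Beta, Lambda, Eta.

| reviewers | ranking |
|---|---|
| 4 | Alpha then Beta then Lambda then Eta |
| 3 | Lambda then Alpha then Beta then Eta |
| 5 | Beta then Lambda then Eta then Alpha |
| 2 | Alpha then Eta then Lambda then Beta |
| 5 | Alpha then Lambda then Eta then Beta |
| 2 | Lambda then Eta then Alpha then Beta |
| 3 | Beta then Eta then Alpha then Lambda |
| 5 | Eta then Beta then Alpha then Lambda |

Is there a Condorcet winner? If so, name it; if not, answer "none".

none

Head-to-head results (29 reviewers):
Alpha vs Beta: 4+3+2+5+2 = 16 for Alpha, 13 for Beta — Alpha by 16–13.
Alpha vs Lambda: 4+2+5+3+5 = 19 for Alpha, 10 for Lambda — Alpha by 19–10.
Alpha vs Eta: Alpha preferred on 4+3+2+5 = 14 ballots; Eta wins 15–14.
Beta vs Lambda: 17 to 12, Beta.
Beta vs Eta: Beta preferred on 4+3+5+3 = 15 ballots; Beta wins 15–14.
Lambda vs Eta: 19 to 10, Lambda.
No project is unbeaten: Alpha loses to Eta; Beta loses to Alpha; Lambda loses to Alpha; Eta loses to Beta. In particular Alpha → Beta → Eta → Alpha is a majority cycle — no Condorcet winner exists.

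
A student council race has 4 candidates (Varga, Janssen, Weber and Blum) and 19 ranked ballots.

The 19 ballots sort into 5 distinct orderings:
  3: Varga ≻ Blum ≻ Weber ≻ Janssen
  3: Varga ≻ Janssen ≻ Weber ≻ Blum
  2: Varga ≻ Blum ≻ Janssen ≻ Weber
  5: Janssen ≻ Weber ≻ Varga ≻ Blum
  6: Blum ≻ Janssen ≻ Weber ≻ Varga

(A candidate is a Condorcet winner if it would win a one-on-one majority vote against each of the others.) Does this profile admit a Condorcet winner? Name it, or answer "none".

none

Head-to-head results (19 voters):
Varga vs Janssen: Varga preferred on 3+3+2 = 8 ballots; Janssen wins 11–8.
Varga vs Weber: Varga preferred on 3+3+2 = 8 ballots; Weber wins 11–8.
Varga vs Blum: 13 to 6, Varga.
Janssen vs Weber: Janssen is ranked higher on 3+2+5+6 = 16 ballots, Weber on 3. Janssen wins 16–3.
Janssen vs Blum: 3+5 = 8 for Janssen, 11 for Blum — Blum by 11–8.
Weber vs Blum: Weber is ranked higher on 3+5 = 8 ballots, Blum on 11. Blum wins 11–8.
Every candidate loses at least once (Varga loses to Janssen; Janssen loses to Blum; Weber loses to Janssen; Blum loses to Varga). The majority relation contains the cycle Varga → Blum → Janssen → Varga, so there is no Condorcet winner.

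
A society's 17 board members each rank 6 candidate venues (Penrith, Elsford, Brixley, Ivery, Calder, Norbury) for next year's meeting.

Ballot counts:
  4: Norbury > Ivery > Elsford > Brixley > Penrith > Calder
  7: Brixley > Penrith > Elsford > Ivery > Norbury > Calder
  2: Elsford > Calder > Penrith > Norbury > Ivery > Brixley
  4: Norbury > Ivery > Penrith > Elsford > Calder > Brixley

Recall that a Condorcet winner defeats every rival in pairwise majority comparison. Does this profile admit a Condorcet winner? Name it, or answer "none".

Check each pair by majority over 17 ballots:
Penrith vs Elsford: Penrith is ranked higher on 7+4 = 11 ballots, Elsford on 6. Penrith wins 11–6.
Penrith vs Brixley: Penrith is ranked higher on 2+4 = 6 ballots, Brixley on 11. Brixley wins 11–6.
Penrith vs Ivery: Penrith, 9–8.
Penrith vs Calder: Penrith, 15–2.
Penrith vs Norbury: Penrith is ranked higher on 7+2 = 9 ballots, Norbury on 8. Penrith wins 9–8.
Elsford vs Brixley: Elsford, 10–7.
Elsford–Ivery: Elsford 9–8.
Elsford–Calder: Elsford 17–0.
Elsford vs Norbury: 9 to 8, Elsford.
Brixley vs Ivery: Ivery, 10–7.
Brixley vs Calder: 4+7 = 11 for Brixley, 6 for Calder — Brixley by 11–6.
Brixley vs Norbury: 7 for Brixley, 10 for Norbury — Norbury by 10–7.
Ivery vs Calder: 15 to 2, Ivery.
Ivery vs Norbury: 7 for Ivery, 10 for Norbury — Norbury by 10–7.
Calder vs Norbury: 2 to 15, Norbury.
Each city drops at least one matchup (Penrith loses to Brixley; Elsford loses to Penrith; Brixley loses to Elsford; Ivery loses to Penrith; Calder loses to Penrith; Norbury loses to Penrith); the cycle Penrith beats Elsford beats Brixley beats Penrith rules out a Condorcet winner.

none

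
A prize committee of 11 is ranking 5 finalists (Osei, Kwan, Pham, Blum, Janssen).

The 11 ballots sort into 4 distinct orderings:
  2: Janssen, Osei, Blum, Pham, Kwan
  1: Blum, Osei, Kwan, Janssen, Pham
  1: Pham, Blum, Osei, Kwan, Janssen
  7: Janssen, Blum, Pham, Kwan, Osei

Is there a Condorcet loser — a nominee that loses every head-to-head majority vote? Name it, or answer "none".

Pairwise majorities:
Osei vs Kwan: Osei preferred on 2+1+1 = 4 ballots; Kwan wins 7–4.
Osei vs Pham: 2+1 = 3 for Osei, 8 for Pham — Pham by 8–3.
Osei vs Blum: Osei is ranked higher on 2 ballots, Blum on 9. Blum wins 9–2.
Osei vs Janssen: 1+1 = 2 for Osei, 9 for Janssen — Janssen by 9–2.
Kwan vs Pham: Pham wins 10–1.
Kwan vs Blum: Kwan is ranked higher on 0 ballots, Blum on 11. Blum wins 11–0.
Kwan vs Janssen: Kwan preferred on 1+1 = 2 ballots; Janssen wins 9–2.
Pham vs Blum: 1 to 10, Blum.
Pham vs Janssen: Janssen, 10–1.
Blum vs Janssen: Blum preferred on 1+1 = 2 ballots; Janssen wins 9–2.
Osei is beaten in every head-to-head and is the Condorcet loser.

Osei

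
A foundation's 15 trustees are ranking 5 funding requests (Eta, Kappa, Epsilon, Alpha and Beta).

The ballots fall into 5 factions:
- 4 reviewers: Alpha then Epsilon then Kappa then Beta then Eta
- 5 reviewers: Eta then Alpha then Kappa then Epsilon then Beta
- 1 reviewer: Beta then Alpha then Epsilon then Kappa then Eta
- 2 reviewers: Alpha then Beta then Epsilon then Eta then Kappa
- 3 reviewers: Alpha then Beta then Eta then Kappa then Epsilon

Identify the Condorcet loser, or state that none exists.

none

Pairwise majorities:
Eta–Kappa: Eta 10–5.
Eta vs Epsilon: 8 to 7, Eta.
Eta vs Alpha: Eta is ranked higher on 5 ballots, Alpha on 10. Alpha wins 10–5.
Eta–Beta: Beta 10–5.
Kappa vs Epsilon: Kappa wins 8–7.
Kappa vs Alpha: Kappa is ranked higher on 0 ballots, Alpha on 15. Alpha wins 15–0.
Kappa vs Beta: Kappa, 9–6.
Epsilon vs Alpha: Epsilon preferred on 0 ballots; Alpha wins 15–0.
Epsilon vs Beta: 9 to 6, Epsilon.
Alpha vs Beta: Alpha is ranked higher on 4+5+2+3 = 14 ballots, Beta on 1. Alpha wins 14–1.
No project is winless: Eta beats Kappa; Kappa beats Epsilon; Epsilon beats Beta; Alpha beats Eta; Beta beats Eta. There is no Condorcet loser.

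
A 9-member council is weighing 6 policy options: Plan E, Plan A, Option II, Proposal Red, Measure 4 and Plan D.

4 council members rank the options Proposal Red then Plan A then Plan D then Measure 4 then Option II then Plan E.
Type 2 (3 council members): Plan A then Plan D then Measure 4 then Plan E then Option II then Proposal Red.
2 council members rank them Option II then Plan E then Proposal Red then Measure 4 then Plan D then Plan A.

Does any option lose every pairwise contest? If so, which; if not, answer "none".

none

Pairwise majorities:
Plan E vs Plan A: Plan E preferred on 2 ballots; Plan A wins 7–2.
Plan E vs Option II: Plan E preferred on 3 ballots; Option II wins 6–3.
Plan E vs Proposal Red: Plan E wins 5–4.
Plan E vs Measure 4: Measure 4 wins 7–2.
Plan E vs Plan D: Plan E is ranked higher on 2 ballots, Plan D on 7. Plan D wins 7–2.
Plan A vs Option II: Plan A wins 7–2.
Plan A vs Proposal Red: 3 for Plan A, 6 for Proposal Red — Proposal Red by 6–3.
Plan A vs Measure 4: Plan A, 7–2.
Plan A vs Plan D: Plan A preferred on 4+3 = 7 ballots; Plan A wins 7–2.
Option II vs Proposal Red: Option II wins 5–4.
Option II vs Measure 4: Option II preferred on 2 ballots; Measure 4 wins 7–2.
Option II vs Plan D: 2 to 7, Plan D.
Proposal Red vs Measure 4: Proposal Red is ranked higher on 4+2 = 6 ballots, Measure 4 on 3. Proposal Red wins 6–3.
Proposal Red vs Plan D: Proposal Red wins 6–3.
Measure 4–Plan D: Plan D 7–2.
Each option has at least one pairwise win (Plan E beats Proposal Red; Plan A beats Plan E; Option II beats Plan E; Proposal Red beats Plan A; Measure 4 beats Plan E; Plan D beats Plan E) — no Condorcet loser.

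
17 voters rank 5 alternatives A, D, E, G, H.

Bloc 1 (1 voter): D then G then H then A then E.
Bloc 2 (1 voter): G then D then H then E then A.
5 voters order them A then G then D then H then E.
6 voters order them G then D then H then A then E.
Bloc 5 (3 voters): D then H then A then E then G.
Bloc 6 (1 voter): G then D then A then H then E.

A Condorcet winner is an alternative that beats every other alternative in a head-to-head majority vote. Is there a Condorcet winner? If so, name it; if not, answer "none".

G

Check each pair by majority over 17 ballots:
A vs D: 5 to 12, D.
A vs E: 16 to 1, A.
A vs G: 8 to 9, G.
A vs H: A preferred on 5+1 = 6 ballots; H wins 11–6.
D vs E: 17 to 0, D.
D vs G: 1+3 = 4 for D, 13 for G — G by 13–4.
D vs H: 17 to 0, D.
E vs G: 3 to 14, G.
E vs H: E preferred on 0 ballots; H wins 17–0.
G vs H: G preferred on 1+1+5+6+1 = 14 ballots; G wins 14–3.
G defeats every rival head-to-head and is the Condorcet winner.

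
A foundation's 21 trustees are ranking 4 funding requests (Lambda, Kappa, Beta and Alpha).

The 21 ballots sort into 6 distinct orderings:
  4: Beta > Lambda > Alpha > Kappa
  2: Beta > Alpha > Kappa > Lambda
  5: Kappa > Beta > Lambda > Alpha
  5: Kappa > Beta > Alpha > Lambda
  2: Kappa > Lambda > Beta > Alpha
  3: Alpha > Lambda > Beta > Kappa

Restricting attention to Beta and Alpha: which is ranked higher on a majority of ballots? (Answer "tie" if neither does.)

Beta

Ballots ranking Beta above Alpha: 4 + 2 + 5 + 5 + 2 = 18.
Ballots ranking Alpha above Beta: 21 − 18 = 3.
Beta wins the head-to-head 18–3.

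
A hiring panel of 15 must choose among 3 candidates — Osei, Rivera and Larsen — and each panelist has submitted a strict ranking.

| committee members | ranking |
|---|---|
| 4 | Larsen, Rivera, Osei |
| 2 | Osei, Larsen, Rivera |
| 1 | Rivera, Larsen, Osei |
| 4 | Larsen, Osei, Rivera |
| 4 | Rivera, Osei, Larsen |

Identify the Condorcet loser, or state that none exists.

Osei

Head-to-head results (15 committee members):
Osei vs Rivera: Osei preferred on 2+4 = 6 ballots; Rivera wins 9–6.
Osei vs Larsen: Osei is ranked higher on 2+4 = 6 ballots, Larsen on 9. Larsen wins 9–6.
Rivera vs Larsen: 1+4 = 5 for Rivera, 10 for Larsen — Larsen by 10–5.
Osei is beaten in every head-to-head and is the Condorcet loser.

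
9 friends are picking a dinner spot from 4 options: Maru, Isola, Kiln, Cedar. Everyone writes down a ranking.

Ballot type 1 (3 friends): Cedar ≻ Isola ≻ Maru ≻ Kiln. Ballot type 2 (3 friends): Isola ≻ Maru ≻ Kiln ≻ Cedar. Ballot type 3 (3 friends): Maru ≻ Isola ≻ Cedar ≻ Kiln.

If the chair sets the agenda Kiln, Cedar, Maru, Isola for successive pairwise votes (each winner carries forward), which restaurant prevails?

Isola

Round 1: Kiln vs Cedar — 3–6, Cedar advances.
Round 2: Cedar vs Maru — 3–6, Maru advances.
Round 3: Maru vs Isola — 3–6, Isola advances.
The agenda winner is Isola.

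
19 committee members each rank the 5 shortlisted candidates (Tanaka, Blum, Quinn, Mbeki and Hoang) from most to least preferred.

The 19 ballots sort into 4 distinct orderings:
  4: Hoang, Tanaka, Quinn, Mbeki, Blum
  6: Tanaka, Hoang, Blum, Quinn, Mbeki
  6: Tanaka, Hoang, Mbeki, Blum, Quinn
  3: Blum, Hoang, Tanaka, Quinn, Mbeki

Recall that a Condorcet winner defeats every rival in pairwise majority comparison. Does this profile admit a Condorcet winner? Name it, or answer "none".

Tanaka

Pairwise majorities:
Tanaka–Blum: Tanaka 16–3.
Tanaka vs Quinn: Tanaka wins 19–0.
Tanaka vs Mbeki: 4+6+6+3 = 19 for Tanaka, 0 for Mbeki — Tanaka by 19–0.
Tanaka vs Hoang: Tanaka is ranked higher on 6+6 = 12 ballots, Hoang on 7. Tanaka wins 12–7.
Blum vs Quinn: Blum wins 15–4.
Blum–Mbeki: Mbeki 10–9.
Blum vs Hoang: Hoang wins 16–3.
Quinn vs Mbeki: Quinn, 13–6.
Quinn vs Hoang: Hoang wins 19–0.
Mbeki vs Hoang: Hoang wins 19–0.
Tanaka wins every pairwise contest, so Tanaka is the Condorcet winner.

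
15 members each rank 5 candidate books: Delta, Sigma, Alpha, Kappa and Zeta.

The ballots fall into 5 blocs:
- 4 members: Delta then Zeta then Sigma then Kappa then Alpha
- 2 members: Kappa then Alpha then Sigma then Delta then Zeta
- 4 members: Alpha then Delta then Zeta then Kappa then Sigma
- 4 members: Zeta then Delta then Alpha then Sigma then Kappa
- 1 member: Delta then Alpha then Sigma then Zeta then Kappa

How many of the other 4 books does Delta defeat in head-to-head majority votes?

Delta against each rival (15 members):
Delta vs Sigma: Delta wins 13–2.
Delta–Alpha: Delta 9–6.
Delta–Kappa: Delta 13–2.
Delta vs Zeta: 11 to 4, Delta.
Delta beats Sigma, Alpha, Kappa, Zeta — 4 pairwise wins.

4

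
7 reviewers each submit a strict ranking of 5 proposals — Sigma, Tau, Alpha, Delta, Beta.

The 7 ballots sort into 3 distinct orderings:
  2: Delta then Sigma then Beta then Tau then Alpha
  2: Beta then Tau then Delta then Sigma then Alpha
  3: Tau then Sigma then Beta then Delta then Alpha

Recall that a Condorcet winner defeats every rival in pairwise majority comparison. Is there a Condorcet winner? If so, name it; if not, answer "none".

Head-to-head results (7 reviewers):
Sigma vs Tau: 2 to 5, Tau.
Sigma vs Alpha: Sigma is ranked higher on 2+2+3 = 7 ballots, Alpha on 0. Sigma wins 7–0.
Sigma vs Delta: 3 to 4, Delta.
Sigma–Beta: Sigma 5–2.
Tau–Alpha: Tau 7–0.
Tau vs Delta: Tau wins 5–2.
Tau vs Beta: 3 for Tau, 4 for Beta — Beta by 4–3.
Alpha vs Delta: Alpha preferred on 0 ballots; Delta wins 7–0.
Alpha vs Beta: Alpha preferred on 0 ballots; Beta wins 7–0.
Delta vs Beta: 2 for Delta, 5 for Beta — Beta by 5–2.
Each project drops at least one matchup (Sigma loses to Tau; Tau loses to Beta; Alpha loses to Sigma; Delta loses to Tau; Beta loses to Sigma); the cycle Sigma beats Beta beats Tau beats Sigma rules out a Condorcet winner.

none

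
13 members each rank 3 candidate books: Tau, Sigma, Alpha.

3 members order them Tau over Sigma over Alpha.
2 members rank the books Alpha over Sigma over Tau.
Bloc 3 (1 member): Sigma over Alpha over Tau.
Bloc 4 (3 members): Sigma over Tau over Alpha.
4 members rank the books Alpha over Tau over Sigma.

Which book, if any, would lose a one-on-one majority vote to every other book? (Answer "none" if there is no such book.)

Pairwise majorities:
Tau vs Sigma: Tau is ranked higher on 3+4 = 7 ballots, Sigma on 6. Tau wins 7–6.
Tau–Alpha: Alpha 7–6.
Sigma vs Alpha: 3+1+3 = 7 for Sigma, 6 for Alpha — Sigma by 7–6.
Every book wins at least one matchup (Tau beats Sigma; Sigma beats Alpha; Alpha beats Tau), so there is no Condorcet loser.

none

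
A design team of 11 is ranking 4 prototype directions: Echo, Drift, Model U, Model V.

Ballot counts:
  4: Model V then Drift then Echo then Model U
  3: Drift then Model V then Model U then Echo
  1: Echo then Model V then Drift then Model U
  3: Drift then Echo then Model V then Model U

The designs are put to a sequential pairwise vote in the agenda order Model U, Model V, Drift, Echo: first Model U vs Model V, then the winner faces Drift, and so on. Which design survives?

Round 1: Model U vs Model V — 0–11, Model V advances.
Round 2: Model V vs Drift — 5–6, Drift advances.
Round 3: Drift vs Echo — 10–1, Drift advances.
The agenda winner is Drift.

Drift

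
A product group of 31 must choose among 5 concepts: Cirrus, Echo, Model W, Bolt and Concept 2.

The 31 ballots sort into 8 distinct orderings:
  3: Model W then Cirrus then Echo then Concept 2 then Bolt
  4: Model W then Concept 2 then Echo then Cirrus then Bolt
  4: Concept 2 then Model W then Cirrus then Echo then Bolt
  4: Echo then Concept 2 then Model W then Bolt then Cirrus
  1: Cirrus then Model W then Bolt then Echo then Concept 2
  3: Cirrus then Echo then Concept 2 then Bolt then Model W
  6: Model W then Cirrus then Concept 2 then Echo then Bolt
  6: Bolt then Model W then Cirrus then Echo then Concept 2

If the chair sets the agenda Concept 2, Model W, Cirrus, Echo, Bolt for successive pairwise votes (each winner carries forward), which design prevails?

Round 1: Concept 2 vs Model W — 11–20, Model W advances.
Round 2: Model W vs Cirrus — 27–4, Model W advances.
Round 3: Model W vs Echo — 24–7, Model W advances.
Round 4: Model W vs Bolt — 22–9, Model W advances.
The agenda winner is Model W.

Model W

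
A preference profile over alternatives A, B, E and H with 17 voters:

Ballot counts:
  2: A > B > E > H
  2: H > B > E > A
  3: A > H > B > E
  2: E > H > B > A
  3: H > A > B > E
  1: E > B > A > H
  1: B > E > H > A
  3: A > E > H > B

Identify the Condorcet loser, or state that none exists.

Pairwise majorities:
A–B: A 11–6.
A vs E: 2+3+3+3 = 11 for A, 6 for E — A by 11–6.
A vs H: A is ranked higher on 2+3+1+3 = 9 ballots, H on 8. A wins 9–8.
B vs E: B wins 11–6.
B vs H: B is ranked higher on 2+1+1 = 4 ballots, H on 13. H wins 13–4.
E vs H: E, 9–8.
Each alternative has at least one pairwise win (A beats B; B beats E; E beats H; H beats B) — no Condorcet loser.

none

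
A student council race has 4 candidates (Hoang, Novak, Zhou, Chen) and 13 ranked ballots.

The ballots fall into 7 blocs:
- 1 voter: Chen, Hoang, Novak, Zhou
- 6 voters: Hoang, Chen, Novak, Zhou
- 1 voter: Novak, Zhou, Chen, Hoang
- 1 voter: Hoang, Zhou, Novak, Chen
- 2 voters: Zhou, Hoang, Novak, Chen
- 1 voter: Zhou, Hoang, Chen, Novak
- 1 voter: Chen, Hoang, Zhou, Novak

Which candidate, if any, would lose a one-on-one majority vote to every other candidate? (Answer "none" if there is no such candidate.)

Zhou

Head-to-head results (13 voters):
Hoang vs Novak: Hoang, 12–1.
Hoang vs Zhou: Hoang is ranked higher on 1+6+1+1 = 9 ballots, Zhou on 4. Hoang wins 9–4.
Hoang vs Chen: 6+1+2+1 = 10 for Hoang, 3 for Chen — Hoang by 10–3.
Novak vs Zhou: Novak, 8–5.
Novak vs Chen: 4 to 9, Chen.
Zhou vs Chen: Chen, 8–5.
Zhou loses to every other candidate — it is the Condorcet loser.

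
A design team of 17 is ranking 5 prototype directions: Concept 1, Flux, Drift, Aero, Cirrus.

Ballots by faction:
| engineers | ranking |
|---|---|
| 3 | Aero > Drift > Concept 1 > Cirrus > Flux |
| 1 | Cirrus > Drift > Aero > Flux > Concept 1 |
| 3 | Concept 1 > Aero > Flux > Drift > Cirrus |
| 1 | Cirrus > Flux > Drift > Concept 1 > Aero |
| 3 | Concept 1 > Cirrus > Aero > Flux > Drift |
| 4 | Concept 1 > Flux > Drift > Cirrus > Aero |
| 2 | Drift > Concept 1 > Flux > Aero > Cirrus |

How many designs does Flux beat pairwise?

2

Flux against each rival (17 engineers):
Flux vs Concept 1: Concept 1, 15–2.
Flux vs Drift: Flux preferred on 3+1+3+4 = 11 ballots; Flux wins 11–6.
Flux vs Aero: Flux is ranked higher on 1+4+2 = 7 ballots, Aero on 10. Aero wins 10–7.
Flux vs Cirrus: Flux wins 9–8.
Flux beats Drift, Cirrus; loses to Concept 1, Aero — 2 pairwise wins.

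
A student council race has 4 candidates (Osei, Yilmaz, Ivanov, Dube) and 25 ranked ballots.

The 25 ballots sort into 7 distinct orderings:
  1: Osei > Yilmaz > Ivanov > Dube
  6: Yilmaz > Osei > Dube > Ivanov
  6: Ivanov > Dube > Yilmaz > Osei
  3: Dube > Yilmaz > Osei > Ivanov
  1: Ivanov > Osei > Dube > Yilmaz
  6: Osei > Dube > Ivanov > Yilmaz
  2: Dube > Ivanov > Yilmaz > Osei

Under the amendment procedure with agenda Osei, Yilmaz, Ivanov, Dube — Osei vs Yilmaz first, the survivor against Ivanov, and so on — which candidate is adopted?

Dube

Round 1: Osei vs Yilmaz — 8–17, Yilmaz advances.
Round 2: Yilmaz vs Ivanov — 10–15, Ivanov advances.
Round 3: Ivanov vs Dube — 8–17, Dube advances.
The agenda winner is Dube.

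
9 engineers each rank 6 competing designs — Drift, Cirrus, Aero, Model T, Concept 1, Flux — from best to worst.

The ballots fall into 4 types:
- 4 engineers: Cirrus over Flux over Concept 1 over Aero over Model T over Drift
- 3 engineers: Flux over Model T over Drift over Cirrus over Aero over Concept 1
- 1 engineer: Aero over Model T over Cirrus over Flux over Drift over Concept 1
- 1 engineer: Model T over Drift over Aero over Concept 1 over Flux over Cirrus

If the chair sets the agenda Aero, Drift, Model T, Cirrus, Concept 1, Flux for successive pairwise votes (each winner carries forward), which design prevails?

Cirrus

Round 1: Aero vs Drift — 5–4, Aero advances.
Round 2: Aero vs Model T — 5–4, Aero advances.
Round 3: Aero vs Cirrus — 2–7, Cirrus advances.
Round 4: Cirrus vs Concept 1 — 8–1, Cirrus advances.
Round 5: Cirrus vs Flux — 5–4, Cirrus advances.
The agenda winner is Cirrus.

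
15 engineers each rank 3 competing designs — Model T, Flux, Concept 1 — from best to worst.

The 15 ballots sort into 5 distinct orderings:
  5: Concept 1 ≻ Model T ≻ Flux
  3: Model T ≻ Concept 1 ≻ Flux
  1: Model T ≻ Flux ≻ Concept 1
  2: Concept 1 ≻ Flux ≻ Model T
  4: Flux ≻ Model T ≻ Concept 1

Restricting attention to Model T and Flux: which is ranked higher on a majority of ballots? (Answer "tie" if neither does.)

Ballots ranking Model T above Flux: 5 + 3 + 1 = 9.
Ballots ranking Flux above Model T: 15 − 9 = 6.
Model T wins the head-to-head 9–6.

Model T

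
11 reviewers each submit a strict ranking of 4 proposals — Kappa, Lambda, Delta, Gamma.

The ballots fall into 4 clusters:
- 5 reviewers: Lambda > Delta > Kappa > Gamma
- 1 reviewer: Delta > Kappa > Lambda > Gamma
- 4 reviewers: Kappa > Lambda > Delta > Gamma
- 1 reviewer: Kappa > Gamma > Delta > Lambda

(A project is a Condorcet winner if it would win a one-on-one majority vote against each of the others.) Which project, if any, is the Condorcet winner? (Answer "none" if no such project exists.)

Check each pair by majority over 11 ballots:
Kappa vs Lambda: Kappa is ranked higher on 1+4+1 = 6 ballots, Lambda on 5. Kappa wins 6–5.
Kappa vs Delta: Kappa is ranked higher on 4+1 = 5 ballots, Delta on 6. Delta wins 6–5.
Kappa vs Gamma: Kappa is ranked higher on 5+1+4+1 = 11 ballots, Gamma on 0. Kappa wins 11–0.
Lambda vs Delta: 9 to 2, Lambda.
Lambda vs Gamma: 5+1+4 = 10 for Lambda, 1 for Gamma — Lambda by 10–1.
Delta vs Gamma: Delta is ranked higher on 5+1+4 = 10 ballots, Gamma on 1. Delta wins 10–1.
No project is unbeaten: Kappa loses to Delta; Lambda loses to Kappa; Delta loses to Lambda; Gamma loses to Kappa. In particular Kappa → Lambda → Delta → Kappa is a majority cycle — no Condorcet winner exists.

none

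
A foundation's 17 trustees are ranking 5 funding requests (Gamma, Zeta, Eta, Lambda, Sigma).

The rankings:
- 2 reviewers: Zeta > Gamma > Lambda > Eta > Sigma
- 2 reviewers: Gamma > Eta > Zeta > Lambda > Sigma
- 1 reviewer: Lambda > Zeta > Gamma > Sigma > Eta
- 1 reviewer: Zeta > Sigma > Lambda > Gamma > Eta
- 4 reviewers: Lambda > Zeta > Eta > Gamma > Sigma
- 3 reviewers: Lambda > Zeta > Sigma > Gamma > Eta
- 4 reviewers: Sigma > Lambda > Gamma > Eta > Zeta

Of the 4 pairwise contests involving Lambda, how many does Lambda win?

Lambda against each rival (17 reviewers):
Lambda vs Gamma: Lambda wins 13–4.
Lambda vs Zeta: Lambda, 12–5.
Lambda vs Eta: 15 to 2, Lambda.
Lambda vs Sigma: Lambda, 12–5.
Lambda beats Gamma, Zeta, Eta, Sigma — 4 pairwise wins.

4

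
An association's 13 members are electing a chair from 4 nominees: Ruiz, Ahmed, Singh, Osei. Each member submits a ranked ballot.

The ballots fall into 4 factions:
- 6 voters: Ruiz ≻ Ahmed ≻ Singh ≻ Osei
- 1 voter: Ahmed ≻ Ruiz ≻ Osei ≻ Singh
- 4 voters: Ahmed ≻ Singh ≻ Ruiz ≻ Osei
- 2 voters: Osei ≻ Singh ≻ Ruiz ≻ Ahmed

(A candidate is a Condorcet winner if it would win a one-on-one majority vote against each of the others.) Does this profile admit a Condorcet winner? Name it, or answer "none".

Ruiz

Check each pair by majority over 13 ballots:
Ruiz vs Ahmed: Ruiz is ranked higher on 6+2 = 8 ballots, Ahmed on 5. Ruiz wins 8–5.
Ruiz–Singh: Ruiz 7–6.
Ruiz vs Osei: 11 to 2, Ruiz.
Ahmed vs Singh: Ahmed is ranked higher on 6+1+4 = 11 ballots, Singh on 2. Ahmed wins 11–2.
Ahmed–Osei: Ahmed 11–2.
Singh–Osei: Singh 10–3.
Ruiz beats each of Ahmed, Singh, Osei — Ruiz is the Condorcet winner.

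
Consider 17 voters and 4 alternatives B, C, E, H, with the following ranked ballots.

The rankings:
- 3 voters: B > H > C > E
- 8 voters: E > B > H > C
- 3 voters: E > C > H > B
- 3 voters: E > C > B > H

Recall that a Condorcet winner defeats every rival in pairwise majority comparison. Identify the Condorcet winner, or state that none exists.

Check each pair by majority over 17 ballots:
B vs C: 11 to 6, B.
B vs E: 3 to 14, E.
B vs H: 14 to 3, B.
C vs E: E wins 14–3.
C vs H: C is ranked higher on 3+3 = 6 ballots, H on 11. H wins 11–6.
E–H: E 14–3.
E wins every pairwise contest, so E is the Condorcet winner.

E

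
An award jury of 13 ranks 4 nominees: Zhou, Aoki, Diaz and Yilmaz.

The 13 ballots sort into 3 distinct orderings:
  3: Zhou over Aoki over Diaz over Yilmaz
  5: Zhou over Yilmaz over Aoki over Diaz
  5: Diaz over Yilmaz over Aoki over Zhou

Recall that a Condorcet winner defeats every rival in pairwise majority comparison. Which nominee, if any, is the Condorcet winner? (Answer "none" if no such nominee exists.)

Zhou

Check each pair by majority over 13 ballots:
Zhou vs Aoki: Zhou, 8–5.
Zhou vs Diaz: Zhou wins 8–5.
Zhou vs Yilmaz: Zhou wins 8–5.
Aoki vs Diaz: Aoki, 8–5.
Aoki vs Yilmaz: Yilmaz wins 10–3.
Diaz vs Yilmaz: Diaz wins 8–5.
Zhou defeats every rival head-to-head and is the Condorcet winner.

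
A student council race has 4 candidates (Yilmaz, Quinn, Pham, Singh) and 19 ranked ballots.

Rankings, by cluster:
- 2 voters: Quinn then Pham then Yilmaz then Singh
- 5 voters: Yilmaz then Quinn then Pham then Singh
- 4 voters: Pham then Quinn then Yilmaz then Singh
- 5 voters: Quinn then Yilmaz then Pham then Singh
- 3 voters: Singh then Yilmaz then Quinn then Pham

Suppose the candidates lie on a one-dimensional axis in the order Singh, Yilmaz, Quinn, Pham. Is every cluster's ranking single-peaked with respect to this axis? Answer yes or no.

Axis positions: Singh=1, Yilmaz=2, Quinn=3, Pham=4.
Cluster 1 (peak Quinn at position 3): ranking walks positions 3-4-2-1, expanding outward from the peak — single-peaked.
Cluster 2 (peak Yilmaz at position 2): ranking walks positions 2-3-4-1, expanding outward from the peak — single-peaked.
Cluster 3 (peak Pham at position 4): ranking walks positions 4-3-2-1, expanding outward from the peak — single-peaked.
Cluster 4 (peak Quinn at position 3): ranking walks positions 3-2-4-1, expanding outward from the peak — single-peaked.
Cluster 5 (peak Singh at position 1): ranking walks positions 1-2-3-4, expanding outward from the peak — single-peaked.
Every ranking is single-peaked on this axis.

yes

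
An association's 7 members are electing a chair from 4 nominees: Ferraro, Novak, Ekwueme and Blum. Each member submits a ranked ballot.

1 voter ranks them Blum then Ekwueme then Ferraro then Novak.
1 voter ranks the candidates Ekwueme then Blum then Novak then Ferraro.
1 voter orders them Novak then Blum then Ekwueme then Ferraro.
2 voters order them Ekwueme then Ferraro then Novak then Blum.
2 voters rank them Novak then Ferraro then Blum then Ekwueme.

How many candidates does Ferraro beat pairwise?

Ferraro against each rival (7 voters):
Ferraro vs Novak: Ferraro is ranked higher on 1+2 = 3 ballots, Novak on 4. Novak wins 4–3.
Ferraro vs Ekwueme: 2 for Ferraro, 5 for Ekwueme — Ekwueme by 5–2.
Ferraro vs Blum: Ferraro wins 4–3.
Ferraro beats Blum; loses to Novak, Ekwueme — 1 pairwise win.

1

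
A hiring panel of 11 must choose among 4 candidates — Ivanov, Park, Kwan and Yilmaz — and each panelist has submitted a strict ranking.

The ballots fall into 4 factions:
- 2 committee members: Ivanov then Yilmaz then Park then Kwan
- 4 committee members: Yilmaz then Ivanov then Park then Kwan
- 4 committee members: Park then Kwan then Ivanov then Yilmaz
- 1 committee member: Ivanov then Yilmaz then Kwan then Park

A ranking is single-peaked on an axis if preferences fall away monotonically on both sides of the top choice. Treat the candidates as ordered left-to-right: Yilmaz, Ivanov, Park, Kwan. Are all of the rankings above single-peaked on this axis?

Axis positions: Yilmaz=1, Ivanov=2, Park=3, Kwan=4.
Faction 1 (peak Ivanov at position 2): ranking walks positions 2-1-3-4, expanding outward from the peak — single-peaked.
Faction 2 (peak Yilmaz at position 1): ranking walks positions 1-2-3-4, expanding outward from the peak — single-peaked.
Faction 3 (peak Park at position 3): ranking walks positions 3-4-2-1, expanding outward from the peak — single-peaked.
Faction 4: ranking walks positions 2-1-4-3; Kwan is ranked above Park even though Park lies between Kwan and the peak Ivanov on the axis — preferences dip and rise again. Not single-peaked.
Faction 4 violates single-peakedness, so the profile is not single-peaked on this axis.

no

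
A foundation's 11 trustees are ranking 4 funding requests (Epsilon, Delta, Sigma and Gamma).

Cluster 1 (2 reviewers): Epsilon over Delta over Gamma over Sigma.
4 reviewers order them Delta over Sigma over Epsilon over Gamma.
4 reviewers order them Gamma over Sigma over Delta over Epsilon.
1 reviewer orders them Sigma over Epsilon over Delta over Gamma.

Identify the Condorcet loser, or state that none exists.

none

Pairwise majorities:
Epsilon vs Delta: Epsilon preferred on 2+1 = 3 ballots; Delta wins 8–3.
Epsilon vs Sigma: Sigma wins 9–2.
Epsilon vs Gamma: Epsilon, 7–4.
Delta vs Sigma: Delta wins 6–5.
Delta–Gamma: Delta 7–4.
Sigma vs Gamma: Gamma wins 6–5.
No project is winless: Epsilon beats Gamma; Delta beats Epsilon; Sigma beats Epsilon; Gamma beats Sigma. There is no Condorcet loser.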